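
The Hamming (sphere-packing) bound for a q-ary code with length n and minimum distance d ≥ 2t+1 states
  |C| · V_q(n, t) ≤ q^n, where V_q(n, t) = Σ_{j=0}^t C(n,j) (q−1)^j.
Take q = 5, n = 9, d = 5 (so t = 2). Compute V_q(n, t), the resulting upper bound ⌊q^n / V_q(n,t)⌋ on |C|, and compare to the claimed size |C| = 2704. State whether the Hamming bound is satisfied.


V_q(n, t) = 613, q^n = 1953125, Hamming bound = 3186, |C| = 2704 ≤ bound (satisfied).

Step 1: Compute V_q(n, t) = Σ_{j=0}^2 C(n, j) (q−1)^j.
  j = 0: C(9,0)·(4)^0 = 1·1 = 1.
  j = 1: C(9,1)·(4)^1 = 9·4 = 36.
  j = 2: C(9,2)·(4)^2 = 36·16 = 576.
  V_q(n, t) = 1 + 36 + 576 = 613.
Step 2: q^n = 5^9 = 1953125.
Step 3: Hamming bound ⌊q^n / V_q(n,t)⌋ = ⌊1953125/613⌋ = 3186.
Step 4: Compare |C| = 2704 to 3186: satisfied.
The claimed |C| lies below the Hamming bound.


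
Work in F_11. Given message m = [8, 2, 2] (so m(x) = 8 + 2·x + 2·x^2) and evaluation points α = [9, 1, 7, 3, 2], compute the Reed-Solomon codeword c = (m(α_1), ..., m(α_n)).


c = [1, 1, 10, 10, 9]

Message polynomial: m(x) = 8 + 2·x + 2·x^2 (mod 11).
For each evaluation point α_i, compute m(α_i) mod 11:
  α_1 = 9: Horner steps 2 → 9 → 1, so m(9) = 1.
  α_2 = 1: Horner steps 2 → 4 → 1, so m(1) = 1.
  α_3 = 7: Horner steps 2 → 5 → 10, so m(7) = 10.
  α_4 = 3: Horner steps 2 → 8 → 10, so m(3) = 10.
  α_5 = 2: Horner steps 2 → 6 → 9, so m(2) = 9.
Codeword c = [1, 1, 10, 10, 9] ∈ F_11^5.


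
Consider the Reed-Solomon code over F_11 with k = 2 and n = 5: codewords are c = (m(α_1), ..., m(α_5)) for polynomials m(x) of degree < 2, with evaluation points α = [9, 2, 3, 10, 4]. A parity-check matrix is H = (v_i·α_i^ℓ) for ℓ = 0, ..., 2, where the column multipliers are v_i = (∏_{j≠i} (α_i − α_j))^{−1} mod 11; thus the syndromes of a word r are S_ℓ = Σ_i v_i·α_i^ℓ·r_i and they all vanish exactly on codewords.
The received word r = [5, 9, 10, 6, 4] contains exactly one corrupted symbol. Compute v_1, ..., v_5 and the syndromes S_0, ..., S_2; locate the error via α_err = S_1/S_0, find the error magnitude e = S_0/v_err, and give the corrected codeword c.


S = (3, 1, 4), error at position 5, error magnitude e = 4, c = [5, 9, 10, 6, 0].

Step 1: column multipliers v_i = (∏_{j≠i}(α_i − α_j))^{−1} mod 11.
  i = 1 (α = 9): (9−2)(9−3)(9−10)(9−4) = 7·6·(−1)·5 = −210 ≡ 10, so v_1 = 10^{−1} = 10 (mod 11).
  i = 2 (α = 2): (2−9)(2−3)(2−10)(2−4) = (−7)·(−1)·(−8)·(−2) = 112 ≡ 2, so v_2 = 2^{−1} = 6 (mod 11).
  i = 3 (α = 3): (3−9)(3−2)(3−10)(3−4) = (−6)·1·(−7)·(−1) = −42 ≡ 2, so v_3 = 2^{−1} = 6 (mod 11).
  i = 4 (α = 10): (10−9)(10−2)(10−3)(10−4) = 1·8·7·6 = 336 ≡ 6, so v_4 = 6^{−1} = 2 (mod 11).
  i = 5 (α = 4): (4−9)(4−2)(4−3)(4−10) = (−5)·2·1·(−6) = 60 ≡ 5, so v_5 = 5^{−1} = 9 (mod 11).
  v = [10, 6, 6, 2, 9].
Step 2: syndromes of r = [5, 9, 10, 6, 4] (all sums mod 11).
  S_0 = Σ v_i r_i = 10·5 + 6·9 + 6·10 + 2·6 + 9·4 = 212 ≡ 3.
  S_1 = Σ v_i α_i r_i = 10·9·5 + 6·2·9 + 6·3·10 + 2·10·6 + 9·4·4 = 1002 ≡ 1.
  α_i^2 mod 11 = [4, 4, 9, 1, 5].
  S_2 = Σ v_i α_i^2 r_i = 10·4·5 + 6·4·9 + 6·9·10 + 2·1·6 + 9·5·4 = 1148 ≡ 4.
  S = (3, 1, 4) ≠ 0, so r is not a codeword (an error is present).
Step 3: locate the error. For a single error e at position i, S_ℓ = v_i·e·α_i^ℓ, so α_err = S_1/S_0.
  S_0^{−1} = 3^{−1} = 4 (mod 11), so α_err = 1·4 = 4 ≡ 4 = α_5. Error position i = 5.
  Consistency check: S_2/S_1 = 4·1 = 4 ≡ 4 = α_err ✓ (single-error assumption holds).
Step 4: error magnitude e = S_0/v_5 = S_0·∏_{j≠5}(α_5 − α_j) = 3·5 = 15 ≡ 4 (mod 11).
Step 5: correct position 5: c_5 = r_5 − e = 4 − 4 ≡ 0 (mod 11). Hence c = [5, 9, 10, 6, 0].
  Check: interpolating c through the α_i gives m(x) = 7 + 1·x (degree < 2) with m(α_i) = c_i for every i, so c is indeed a codeword.


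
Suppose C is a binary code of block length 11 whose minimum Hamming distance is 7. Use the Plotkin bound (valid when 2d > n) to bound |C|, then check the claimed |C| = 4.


Plotkin bound M ≤ 4; given |C| = 4 ≤ bound (satisfied).

Check applicability: 2d = 14, n = 11.
2d − n = 3 > 0, so Plotkin applies.
Compute d/(2d−n) = 7/3 ≈ 2.3333.
⌊d/(2d−n)⌋ = 2.
Plotkin bound: M ≤ 2·2 = 4.
Given |C| = 4, check: satisfied.
This |C| is at the Plotkin bound.


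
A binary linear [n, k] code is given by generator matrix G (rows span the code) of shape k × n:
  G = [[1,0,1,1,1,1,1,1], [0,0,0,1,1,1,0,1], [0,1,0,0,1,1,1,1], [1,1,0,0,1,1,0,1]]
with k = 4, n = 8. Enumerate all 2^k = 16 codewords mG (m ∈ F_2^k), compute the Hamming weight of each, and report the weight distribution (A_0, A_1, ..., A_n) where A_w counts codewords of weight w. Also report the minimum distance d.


Weight distribution: A_0 = 1, A_1 = 1, A_2 = 1, A_3 = 3, A_4 = 3, A_5 = 3, A_6 = 3, A_7 = 1. Minimum distance d = 1.

Enumerate all 2^4 = 16 messages m ∈ F_2^4.
For each, compute codeword c = mG in F_2^8, then tally its weight.
  m = 0000 → c = 00000000, weight = 0.
  m = 1000 → c = 10111111, weight = 7.
  m = 0100 → c = 00011101, weight = 4.
  m = 1100 → c = 10100010, weight = 3.
  m = 0010 → c = 01001111, weight = 5.
  m = 1010 → c = 11110000, weight = 4.
  m = 0110 → c = 01010010, weight = 3.
  m = 1110 → c = 11101101, weight = 6.
  m = 0001 → c = 11001101, weight = 5.
  m = 1001 → c = 01110010, weight = 4.
  m = 0101 → c = 11010000, weight = 3.
  m = 1101 → c = 01101111, weight = 6.
  m = 0011 → c = 10000010, weight = 2.
  m = 1011 → c = 00111101, weight = 5.
  m = 0111 → c = 10011111, weight = 6.
  m = 1111 → c = 00100000, weight = 1.
Tally weights:
  weight 0: 1 codewords.
  weight 1: 1 codewords.
  weight 2: 1 codewords.
  weight 3: 3 codewords.
  weight 4: 3 codewords.
  weight 5: 3 codewords.
  weight 6: 3 codewords.
  weight 7: 1 codewords.
Minimum distance d = smallest w > 0 with A_w > 0 = 1.
Sanity: Σ A_w = 16 = 2^4 = 16 ✓.


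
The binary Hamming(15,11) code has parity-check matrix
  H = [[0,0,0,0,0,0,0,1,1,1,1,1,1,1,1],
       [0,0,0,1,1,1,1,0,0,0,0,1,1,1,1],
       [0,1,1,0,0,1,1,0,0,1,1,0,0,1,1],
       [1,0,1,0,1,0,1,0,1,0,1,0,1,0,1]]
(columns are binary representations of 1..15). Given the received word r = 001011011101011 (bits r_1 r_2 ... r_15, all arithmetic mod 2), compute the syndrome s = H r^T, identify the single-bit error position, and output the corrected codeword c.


s = (0, 1, 1, 0)^T, error position = 6, corrected codeword c = 001010011101011

Compute s = H r^T mod 2 one row at a time:
  s_1 = 1 + 1 + 1 + 0 + 1 + 0 + 1 + 1 = 6 ≡ 0 (mod 2).
  s_2 = 0 + 1 + 1 + 0 + 1 + 0 + 1 + 1 = 5 ≡ 1 (mod 2).
  s_3 = 0 + 1 + 1 + 0 + 1 + 0 + 1 + 1 = 5 ≡ 1 (mod 2).
  s_4 = 0 + 1 + 1 + 0 + 1 + 0 + 0 + 1 = 4 ≡ 0 (mod 2).
s = (0, 1, 1, 0)^T — this equals column 6 of H (binary 0110), so error is at position 6.
Correct: flip bit 6 of r = 001011011101011 to get c = 001010011101011.


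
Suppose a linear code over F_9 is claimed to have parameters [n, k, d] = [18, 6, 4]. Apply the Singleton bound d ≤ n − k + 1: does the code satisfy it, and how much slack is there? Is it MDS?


Singleton RHS = n − k + 1 = 13, slack = 9, bound satisfied, not MDS.

Singleton bound: d ≤ n − k + 1.
Here n = 18, k = 6, so n − k + 1 = 13.
Given d = 4, check d ≤ 13: YES.
Slack = (n − k + 1) − d = 9.
The code is NOT MDS (slack = 9 > 0).
Description: the claimed parameters are [18, 6, 4]_9; such a code would be non-MDS.


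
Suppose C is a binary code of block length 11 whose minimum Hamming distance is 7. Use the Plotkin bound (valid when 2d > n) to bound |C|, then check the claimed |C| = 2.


Plotkin bound M ≤ 4; given |C| = 2 ≤ bound (satisfied).

Check applicability: 2d = 14, n = 11.
2d − n = 3 > 0, so Plotkin applies.
Compute d/(2d−n) = 7/3 ≈ 2.3333.
⌊d/(2d−n)⌋ = 2.
Plotkin bound: M ≤ 2·2 = 4.
Given |C| = 2, check: satisfied.
This |C| is below the Plotkin bound.


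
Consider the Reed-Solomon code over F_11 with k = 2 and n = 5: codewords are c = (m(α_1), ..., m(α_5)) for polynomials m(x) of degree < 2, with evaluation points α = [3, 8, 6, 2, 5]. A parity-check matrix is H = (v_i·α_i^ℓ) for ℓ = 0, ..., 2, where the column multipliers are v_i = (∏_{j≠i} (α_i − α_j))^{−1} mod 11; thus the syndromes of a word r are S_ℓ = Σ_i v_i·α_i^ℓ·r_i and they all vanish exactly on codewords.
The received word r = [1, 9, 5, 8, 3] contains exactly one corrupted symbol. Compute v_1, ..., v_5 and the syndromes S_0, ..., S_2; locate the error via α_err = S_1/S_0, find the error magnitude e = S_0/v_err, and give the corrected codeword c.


S = (8, 2, 6), error at position 1, error magnitude e = 2, c = [10, 9, 5, 8, 3].

Step 1: column multipliers v_i = (∏_{j≠i}(α_i − α_j))^{−1} mod 11.
  i = 1 (α = 3): (3−8)(3−6)(3−2)(3−5) = (−5)·(−3)·1·(−2) = −30 ≡ 3, so v_1 = 3^{−1} = 4 (mod 11).
  i = 2 (α = 8): (8−3)(8−6)(8−2)(8−5) = 5·2·6·3 = 180 ≡ 4, so v_2 = 4^{−1} = 3 (mod 11).
  i = 3 (α = 6): (6−3)(6−8)(6−2)(6−5) = 3·(−2)·4·1 = −24 ≡ 9, so v_3 = 9^{−1} = 5 (mod 11).
  i = 4 (α = 2): (2−3)(2−8)(2−6)(2−5) = (−1)·(−6)·(−4)·(−3) = 72 ≡ 6, so v_4 = 6^{−1} = 2 (mod 11).
  i = 5 (α = 5): (5−3)(5−8)(5−6)(5−2) = 2·(−3)·(−1)·3 = 18 ≡ 7, so v_5 = 7^{−1} = 8 (mod 11).
  v = [4, 3, 5, 2, 8].
Step 2: syndromes of r = [1, 9, 5, 8, 3] (all sums mod 11).
  S_0 = Σ v_i r_i = 4·1 + 3·9 + 5·5 + 2·8 + 8·3 = 96 ≡ 8.
  S_1 = Σ v_i α_i r_i = 4·3·1 + 3·8·9 + 5·6·5 + 2·2·8 + 8·5·3 = 530 ≡ 2.
  α_i^2 mod 11 = [9, 9, 3, 4, 3].
  S_2 = Σ v_i α_i^2 r_i = 4·9·1 + 3·9·9 + 5·3·5 + 2·4·8 + 8·3·3 = 490 ≡ 6.
  S = (8, 2, 6) ≠ 0, so r is not a codeword (an error is present).
Step 3: locate the error. For a single error e at position i, S_ℓ = v_i·e·α_i^ℓ, so α_err = S_1/S_0.
  S_0^{−1} = 8^{−1} = 7 (mod 11), so α_err = 2·7 = 14 ≡ 3 = α_1. Error position i = 1.
  Consistency check: S_2/S_1 = 6·6 = 36 ≡ 3 = α_err ✓ (single-error assumption holds).
Step 4: error magnitude e = S_0/v_1 = S_0·∏_{j≠1}(α_1 − α_j) = 8·3 = 24 ≡ 2 (mod 11).
Step 5: correct position 1: c_1 = r_1 − e = 1 − 2 ≡ 10 (mod 11). Hence c = [10, 9, 5, 8, 3].
  Check: interpolating c through the α_i gives m(x) = 4 + 2·x (degree < 2) with m(α_i) = c_i for every i, so c is indeed a codeword.


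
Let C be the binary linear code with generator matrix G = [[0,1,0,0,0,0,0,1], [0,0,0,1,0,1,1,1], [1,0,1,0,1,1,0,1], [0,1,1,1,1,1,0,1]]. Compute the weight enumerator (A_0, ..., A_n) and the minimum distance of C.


Weight distribution: A_0 = 1, A_2 = 1, A_3 = 3, A_4 = 5, A_5 = 4, A_6 = 1, A_7 = 1. Minimum distance d = 2.

Enumerate all 2^4 = 16 messages m ∈ F_2^4.
For each, compute codeword c = mG in F_2^8, then tally its weight.
  m = 0000 → c = 00000000, weight = 0.
  m = 1000 → c = 01000001, weight = 2.
  m = 0100 → c = 00010111, weight = 4.
  m = 1100 → c = 01010110, weight = 4.
  m = 0010 → c = 10101101, weight = 5.
  m = 1010 → c = 11101100, weight = 5.
  m = 0110 → c = 10111010, weight = 5.
  m = 1110 → c = 11111011, weight = 7.
  m = 0001 → c = 01111101, weight = 6.
  m = 1001 → c = 00111100, weight = 4.
  m = 0101 → c = 01101010, weight = 4.
  m = 1101 → c = 00101011, weight = 4.
  m = 0011 → c = 11010000, weight = 3.
  m = 1011 → c = 10010001, weight = 3.
  m = 0111 → c = 11000111, weight = 5.
  m = 1111 → c = 10000110, weight = 3.
Tally weights:
  weight 0: 1 codewords.
  weight 2: 1 codewords.
  weight 3: 3 codewords.
  weight 4: 5 codewords.
  weight 5: 4 codewords.
  weight 6: 1 codewords.
  weight 7: 1 codewords.
Minimum distance d = smallest w > 0 with A_w > 0 = 2.
Sanity: Σ A_w = 16 = 2^4 = 16 ✓.


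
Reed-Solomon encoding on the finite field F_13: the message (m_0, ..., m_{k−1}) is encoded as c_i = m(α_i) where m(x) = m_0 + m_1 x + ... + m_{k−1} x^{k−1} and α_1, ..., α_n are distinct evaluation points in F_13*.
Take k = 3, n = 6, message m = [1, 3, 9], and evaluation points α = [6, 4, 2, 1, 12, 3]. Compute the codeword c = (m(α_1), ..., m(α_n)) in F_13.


c = [5, 1, 4, 0, 7, 0]

Message polynomial: m(x) = 1 + 3·x + 9·x^2 (mod 13).
For each evaluation point α_i, compute m(α_i) mod 13:
  α_1 = 6: Horner steps 9 → 5 → 5, so m(6) = 5.
  α_2 = 4: Horner steps 9 → 0 → 1, so m(4) = 1.
  α_3 = 2: Horner steps 9 → 8 → 4, so m(2) = 4.
  α_4 = 1: Horner steps 9 → 12 → 0, so m(1) = 0.
  α_5 = 12: Horner steps 9 → 7 → 7, so m(12) = 7.
  α_6 = 3: Horner steps 9 → 4 → 0, so m(3) = 0.
Codeword c = [5, 1, 4, 0, 7, 0] ∈ F_13^6.


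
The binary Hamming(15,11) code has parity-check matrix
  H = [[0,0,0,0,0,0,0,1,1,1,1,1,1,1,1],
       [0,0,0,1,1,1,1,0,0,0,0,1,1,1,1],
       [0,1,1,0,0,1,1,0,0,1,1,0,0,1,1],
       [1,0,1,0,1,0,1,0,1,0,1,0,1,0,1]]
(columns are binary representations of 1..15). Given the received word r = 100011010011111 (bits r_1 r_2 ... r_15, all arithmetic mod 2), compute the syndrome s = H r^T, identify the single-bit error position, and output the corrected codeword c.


s = (0, 0, 0, 1)^T, error position = 1, corrected codeword c = 000011010011111

Compute s = H r^T mod 2 one row at a time:
  s_1 = 1 + 0 + 0 + 1 + 1 + 1 + 1 + 1 = 6 ≡ 0 (mod 2).
  s_2 = 0 + 1 + 1 + 0 + 1 + 1 + 1 + 1 = 6 ≡ 0 (mod 2).
  s_3 = 0 + 0 + 1 + 0 + 0 + 1 + 1 + 1 = 4 ≡ 0 (mod 2).
  s_4 = 1 + 0 + 1 + 0 + 0 + 1 + 1 + 1 = 5 ≡ 1 (mod 2).
s = (0, 0, 0, 1)^T — this equals column 1 of H (binary 0001), so error is at position 1.
Correct: flip bit 1 of r = 100011010011111 to get c = 000011010011111.


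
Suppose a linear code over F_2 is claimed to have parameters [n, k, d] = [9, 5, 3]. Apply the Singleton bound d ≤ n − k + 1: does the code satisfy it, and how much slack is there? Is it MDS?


Singleton RHS = n − k + 1 = 5, slack = 2, bound satisfied, not MDS.

Singleton bound: d ≤ n − k + 1.
Here n = 9, k = 5, so n − k + 1 = 5.
Given d = 3, check d ≤ 5: YES.
Slack = (n − k + 1) − d = 2.
The code is NOT MDS (slack = 2 > 0).
Description: the claimed parameters are [9, 5, 3]_2; such a code would be non-MDS.


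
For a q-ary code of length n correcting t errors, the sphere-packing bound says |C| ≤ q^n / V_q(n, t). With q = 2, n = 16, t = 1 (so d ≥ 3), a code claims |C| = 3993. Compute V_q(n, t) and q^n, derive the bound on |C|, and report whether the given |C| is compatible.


V_q(n, t) = 17, q^n = 65536, Hamming bound = 3855, |C| = 3993 > bound (violated).

Step 1: Compute V_q(n, t) = Σ_{j=0}^1 C(n, j) (q−1)^j.
  j = 0: C(16,0)·(1)^0 = 1·1 = 1.
  j = 1: C(16,1)·(1)^1 = 16·1 = 16.
  V_q(n, t) = 1 + 16 = 17.
Step 2: q^n = 2^16 = 65536.
Step 3: Hamming bound ⌊q^n / V_q(n,t)⌋ = ⌊65536/17⌋ = 3855.
Step 4: Compare |C| = 3993 to 3855: violated.
The claimed |C| lies above the Hamming bound, so no 2-ary code of length 16 with d ≥ 3 can have 3993 codewords.


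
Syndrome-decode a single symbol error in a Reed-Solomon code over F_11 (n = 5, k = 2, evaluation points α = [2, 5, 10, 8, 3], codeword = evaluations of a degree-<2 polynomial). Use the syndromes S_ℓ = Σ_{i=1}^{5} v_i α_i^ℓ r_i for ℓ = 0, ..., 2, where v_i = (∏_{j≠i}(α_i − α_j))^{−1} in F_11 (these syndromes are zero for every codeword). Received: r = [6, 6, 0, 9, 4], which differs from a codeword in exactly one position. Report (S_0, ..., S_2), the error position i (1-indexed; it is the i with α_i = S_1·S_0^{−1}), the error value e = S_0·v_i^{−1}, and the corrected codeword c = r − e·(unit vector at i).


S = (3, 6, 1), error at position 1, error magnitude e = 3, c = [3, 6, 0, 9, 4].

Step 1: column multipliers v_i = (∏_{j≠i}(α_i − α_j))^{−1} mod 11.
  i = 1 (α = 2): (2−5)(2−10)(2−8)(2−3) = (−3)·(−8)·(−6)·(−1) = 144 ≡ 1, so v_1 = 1^{−1} = 1 (mod 11).
  i = 2 (α = 5): (5−2)(5−10)(5−8)(5−3) = 3·(−5)·(−3)·2 = 90 ≡ 2, so v_2 = 2^{−1} = 6 (mod 11).
  i = 3 (α = 10): (10−2)(10−5)(10−8)(10−3) = 8·5·2·7 = 560 ≡ 10, so v_3 = 10^{−1} = 10 (mod 11).
  i = 4 (α = 8): (8−2)(8−5)(8−10)(8−3) = 6·3·(−2)·5 = −180 ≡ 7, so v_4 = 7^{−1} = 8 (mod 11).
  i = 5 (α = 3): (3−2)(3−5)(3−10)(3−8) = 1·(−2)·(−7)·(−5) = −70 ≡ 7, so v_5 = 7^{−1} = 8 (mod 11).
  v = [1, 6, 10, 8, 8].
Step 2: syndromes of r = [6, 6, 0, 9, 4] (all sums mod 11).
  S_0 = Σ v_i r_i = 1·6 + 6·6 + 10·0 + 8·9 + 8·4 = 146 ≡ 3.
  S_1 = Σ v_i α_i r_i = 1·2·6 + 6·5·6 + 10·10·0 + 8·8·9 + 8·3·4 = 864 ≡ 6.
  α_i^2 mod 11 = [4, 3, 1, 9, 9].
  S_2 = Σ v_i α_i^2 r_i = 1·4·6 + 6·3·6 + 10·1·0 + 8·9·9 + 8·9·4 = 1068 ≡ 1.
  S = (3, 6, 1) ≠ 0, so r is not a codeword (an error is present).
Step 3: locate the error. For a single error e at position i, S_ℓ = v_i·e·α_i^ℓ, so α_err = S_1/S_0.
  S_0^{−1} = 3^{−1} = 4 (mod 11), so α_err = 6·4 = 24 ≡ 2 = α_1. Error position i = 1.
  Consistency check: S_2/S_1 = 1·2 = 2 ≡ 2 = α_err ✓ (single-error assumption holds).
Step 4: error magnitude e = S_0/v_1 = S_0·∏_{j≠1}(α_1 − α_j) = 3·1 = 3 ≡ 3 (mod 11).
Step 5: correct position 1: c_1 = r_1 − e = 6 − 3 ≡ 3 (mod 11). Hence c = [3, 6, 0, 9, 4].
  Check: interpolating c through the α_i gives m(x) = 1 + 1·x (degree < 2) with m(α_i) = c_i for every i, so c is indeed a codeword.


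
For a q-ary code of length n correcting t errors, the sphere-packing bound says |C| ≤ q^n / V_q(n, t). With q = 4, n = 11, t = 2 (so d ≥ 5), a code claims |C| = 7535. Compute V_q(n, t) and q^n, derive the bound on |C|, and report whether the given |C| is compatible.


V_q(n, t) = 529, q^n = 4194304, Hamming bound = 7928, |C| = 7535 ≤ bound (satisfied).

Step 1: Compute V_q(n, t) = Σ_{j=0}^2 C(n, j) (q−1)^j.
  j = 0: C(11,0)·(3)^0 = 1·1 = 1.
  j = 1: C(11,1)·(3)^1 = 11·3 = 33.
  j = 2: C(11,2)·(3)^2 = 55·9 = 495.
  V_q(n, t) = 1 + 33 + 495 = 529.
Step 2: q^n = 4^11 = 4194304.
Step 3: Hamming bound ⌊q^n / V_q(n,t)⌋ = ⌊4194304/529⌋ = 7928.
Step 4: Compare |C| = 7535 to 7928: satisfied.
The claimed |C| lies below the Hamming bound.


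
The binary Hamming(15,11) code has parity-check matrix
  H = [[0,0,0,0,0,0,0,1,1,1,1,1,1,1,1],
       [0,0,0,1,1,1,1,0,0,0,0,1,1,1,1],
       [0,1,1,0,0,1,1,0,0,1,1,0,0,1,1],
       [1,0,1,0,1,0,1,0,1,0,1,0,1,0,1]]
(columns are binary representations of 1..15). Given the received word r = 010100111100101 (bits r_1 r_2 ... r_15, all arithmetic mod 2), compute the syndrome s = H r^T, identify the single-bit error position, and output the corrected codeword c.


s = (1, 0, 0, 0)^T, error position = 8, corrected codeword c = 010100101100101

Compute s = H r^T mod 2 one row at a time:
  s_1 = 1 + 1 + 1 + 0 + 0 + 1 + 0 + 1 = 5 ≡ 1 (mod 2).
  s_2 = 1 + 0 + 0 + 1 + 0 + 1 + 0 + 1 = 4 ≡ 0 (mod 2).
  s_3 = 1 + 0 + 0 + 1 + 1 + 0 + 0 + 1 = 4 ≡ 0 (mod 2).
  s_4 = 0 + 0 + 0 + 1 + 1 + 0 + 1 + 1 = 4 ≡ 0 (mod 2).
s = (1, 0, 0, 0)^T — this equals column 8 of H (binary 1000), so error is at position 8.
Correct: flip bit 8 of r = 010100111100101 to get c = 010100101100101.


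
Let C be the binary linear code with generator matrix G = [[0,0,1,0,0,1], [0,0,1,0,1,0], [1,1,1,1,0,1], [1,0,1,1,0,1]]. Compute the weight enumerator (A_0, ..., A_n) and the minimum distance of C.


Weight distribution: A_0 = 1, A_1 = 1, A_2 = 4, A_3 = 4, A_4 = 3, A_5 = 3. Minimum distance d = 1.

Enumerate all 2^4 = 16 messages m ∈ F_2^4.
For each, compute codeword c = mG in F_2^6, then tally its weight.
  m = 0000 → c = 000000, weight = 0.
  m = 1000 → c = 001001, weight = 2.
  m = 0100 → c = 001010, weight = 2.
  m = 1100 → c = 000011, weight = 2.
  m = 0010 → c = 111101, weight = 5.
  m = 1010 → c = 110100, weight = 3.
  m = 0110 → c = 110111, weight = 5.
  m = 1110 → c = 111110, weight = 5.
  m = 0001 → c = 101101, weight = 4.
  m = 1001 → c = 100100, weight = 2.
  m = 0101 → c = 100111, weight = 4.
  m = 1101 → c = 101110, weight = 4.
  m = 0011 → c = 010000, weight = 1.
  m = 1011 → c = 011001, weight = 3.
  m = 0111 → c = 011010, weight = 3.
  m = 1111 → c = 010011, weight = 3.
Tally weights:
  weight 0: 1 codewords.
  weight 1: 1 codewords.
  weight 2: 4 codewords.
  weight 3: 4 codewords.
  weight 4: 3 codewords.
  weight 5: 3 codewords.
Minimum distance d = smallest w > 0 with A_w > 0 = 1.
Sanity: Σ A_w = 16 = 2^4 = 16 ✓.


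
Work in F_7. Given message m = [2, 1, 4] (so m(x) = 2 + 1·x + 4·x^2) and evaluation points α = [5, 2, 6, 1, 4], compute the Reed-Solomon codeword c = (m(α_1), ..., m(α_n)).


c = [2, 6, 5, 0, 0]

Message polynomial: m(x) = 2 + 1·x + 4·x^2 (mod 7).
For each evaluation point α_i, compute m(α_i) mod 7:
  α_1 = 5: Horner steps 4 → 0 → 2, so m(5) = 2.
  α_2 = 2: Horner steps 4 → 2 → 6, so m(2) = 6.
  α_3 = 6: Horner steps 4 → 4 → 5, so m(6) = 5.
  α_4 = 1: Horner steps 4 → 5 → 0, so m(1) = 0.
  α_5 = 4: Horner steps 4 → 3 → 0, so m(4) = 0.
Codeword c = [2, 6, 5, 0, 0] ∈ F_7^5.


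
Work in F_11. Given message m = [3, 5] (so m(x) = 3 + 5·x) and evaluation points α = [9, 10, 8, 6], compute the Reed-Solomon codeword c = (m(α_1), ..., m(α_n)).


c = [4, 9, 10, 0]

Message polynomial: m(x) = 3 + 5·x (mod 11).
For each evaluation point α_i, compute m(α_i) mod 11:
  α_1 = 9: Horner steps 5 → 4, so m(9) = 4.
  α_2 = 10: Horner steps 5 → 9, so m(10) = 9.
  α_3 = 8: Horner steps 5 → 10, so m(8) = 10.
  α_4 = 6: Horner steps 5 → 0, so m(6) = 0.
Codeword c = [4, 9, 10, 0] ∈ F_11^4.


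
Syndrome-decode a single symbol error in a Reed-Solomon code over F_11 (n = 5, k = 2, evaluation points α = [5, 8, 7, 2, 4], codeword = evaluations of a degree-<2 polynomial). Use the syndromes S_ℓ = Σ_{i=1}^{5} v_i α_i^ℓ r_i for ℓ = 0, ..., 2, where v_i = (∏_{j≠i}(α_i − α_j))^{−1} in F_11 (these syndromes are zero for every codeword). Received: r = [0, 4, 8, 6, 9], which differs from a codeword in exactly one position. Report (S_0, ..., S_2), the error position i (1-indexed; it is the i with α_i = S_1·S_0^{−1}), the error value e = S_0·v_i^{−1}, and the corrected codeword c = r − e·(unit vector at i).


S = (4, 9, 1), error at position 1, error magnitude e = 6, c = [5, 4, 8, 6, 9].

Step 1: column multipliers v_i = (∏_{j≠i}(α_i − α_j))^{−1} mod 11.
  i = 1 (α = 5): (5−8)(5−7)(5−2)(5−4) = (−3)·(−2)·3·1 = 18 ≡ 7, so v_1 = 7^{−1} = 8 (mod 11).
  i = 2 (α = 8): (8−5)(8−7)(8−2)(8−4) = 3·1·6·4 = 72 ≡ 6, so v_2 = 6^{−1} = 2 (mod 11).
  i = 3 (α = 7): (7−5)(7−8)(7−2)(7−4) = 2·(−1)·5·3 = −30 ≡ 3, so v_3 = 3^{−1} = 4 (mod 11).
  i = 4 (α = 2): (2−5)(2−8)(2−7)(2−4) = (−3)·(−6)·(−5)·(−2) = 180 ≡ 4, so v_4 = 4^{−1} = 3 (mod 11).
  i = 5 (α = 4): (4−5)(4−8)(4−7)(4−2) = (−1)·(−4)·(−3)·2 = −24 ≡ 9, so v_5 = 9^{−1} = 5 (mod 11).
  v = [8, 2, 4, 3, 5].
Step 2: syndromes of r = [0, 4, 8, 6, 9] (all sums mod 11).
  S_0 = Σ v_i r_i = 8·0 + 2·4 + 4·8 + 3·6 + 5·9 = 103 ≡ 4.
  S_1 = Σ v_i α_i r_i = 8·5·0 + 2·8·4 + 4·7·8 + 3·2·6 + 5·4·9 = 504 ≡ 9.
  α_i^2 mod 11 = [3, 9, 5, 4, 5].
  S_2 = Σ v_i α_i^2 r_i = 8·3·0 + 2·9·4 + 4·5·8 + 3·4·6 + 5·5·9 = 529 ≡ 1.
  S = (4, 9, 1) ≠ 0, so r is not a codeword (an error is present).
Step 3: locate the error. For a single error e at position i, S_ℓ = v_i·e·α_i^ℓ, so α_err = S_1/S_0.
  S_0^{−1} = 4^{−1} = 3 (mod 11), so α_err = 9·3 = 27 ≡ 5 = α_1. Error position i = 1.
  Consistency check: S_2/S_1 = 1·5 = 5 ≡ 5 = α_err ✓ (single-error assumption holds).
Step 4: error magnitude e = S_0/v_1 = S_0·∏_{j≠1}(α_1 − α_j) = 4·7 = 28 ≡ 6 (mod 11).
Step 5: correct position 1: c_1 = r_1 − e = 0 − 6 ≡ 5 (mod 11). Hence c = [5, 4, 8, 6, 9].
  Check: interpolating c through the α_i gives m(x) = 3 + 7·x (degree < 2) with m(α_i) = c_i for every i, so c is indeed a codeword.


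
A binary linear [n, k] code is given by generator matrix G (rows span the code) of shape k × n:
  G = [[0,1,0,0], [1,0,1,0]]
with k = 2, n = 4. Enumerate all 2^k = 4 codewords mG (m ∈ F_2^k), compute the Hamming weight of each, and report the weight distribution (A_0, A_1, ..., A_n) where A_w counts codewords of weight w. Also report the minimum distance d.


Weight distribution: A_0 = 1, A_1 = 1, A_2 = 1, A_3 = 1. Minimum distance d = 1.

Enumerate all 2^2 = 4 messages m ∈ F_2^2.
For each, compute codeword c = mG in F_2^4, then tally its weight.
  m = 00 → c = 0000, weight = 0.
  m = 10 → c = 0100, weight = 1.
  m = 01 → c = 1010, weight = 2.
  m = 11 → c = 1110, weight = 3.
Tally weights:
  weight 0: 1 codewords.
  weight 1: 1 codewords.
  weight 2: 1 codewords.
  weight 3: 1 codewords.
Minimum distance d = smallest w > 0 with A_w > 0 = 1.
Sanity: Σ A_w = 4 = 2^2 = 4 ✓.


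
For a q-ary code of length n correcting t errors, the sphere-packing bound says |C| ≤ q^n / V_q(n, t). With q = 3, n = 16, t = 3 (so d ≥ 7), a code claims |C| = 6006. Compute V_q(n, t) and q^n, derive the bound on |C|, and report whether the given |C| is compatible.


V_q(n, t) = 4993, q^n = 43046721, Hamming bound = 8621, |C| = 6006 ≤ bound (satisfied).

Step 1: Compute V_q(n, t) = Σ_{j=0}^3 C(n, j) (q−1)^j.
  j = 0: C(16,0)·(2)^0 = 1·1 = 1.
  j = 1: C(16,1)·(2)^1 = 16·2 = 32.
  j = 2: C(16,2)·(2)^2 = 120·4 = 480.
  j = 3: C(16,3)·(2)^3 = 560·8 = 4480.
  V_q(n, t) = 1 + 32 + 480 + 4480 = 4993.
Step 2: q^n = 3^16 = 43046721.
Step 3: Hamming bound ⌊q^n / V_q(n,t)⌋ = ⌊43046721/4993⌋ = 8621.
Step 4: Compare |C| = 6006 to 8621: satisfied.
The claimed |C| lies below the Hamming bound.


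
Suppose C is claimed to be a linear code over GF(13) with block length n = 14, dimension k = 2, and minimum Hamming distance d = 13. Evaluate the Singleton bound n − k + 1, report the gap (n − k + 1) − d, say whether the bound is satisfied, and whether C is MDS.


Singleton RHS = n − k + 1 = 13, slack = 0, bound satisfied, MDS.

Singleton bound: d ≤ n − k + 1.
Here n = 14, k = 2, so n − k + 1 = 13.
Given d = 13, check d ≤ 13: YES.
Slack = (n − k + 1) − d = 0.
The code is MDS (slack = 0).
Description: the claimed parameters are [14, 2, 13]_13; such a code would be MDS (meets Singleton bound).


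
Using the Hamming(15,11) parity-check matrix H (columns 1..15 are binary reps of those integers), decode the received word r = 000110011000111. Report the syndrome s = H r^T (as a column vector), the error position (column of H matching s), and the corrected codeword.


s = (1, 1, 0, 0)^T, error position = 12, corrected codeword c = 000110011001111

Compute s = H r^T mod 2 one row at a time:
  s_1 = 1 + 1 + 0 + 0 + 0 + 1 + 1 + 1 = 5 ≡ 1 (mod 2).
  s_2 = 1 + 1 + 0 + 0 + 0 + 1 + 1 + 1 = 5 ≡ 1 (mod 2).
  s_3 = 0 + 0 + 0 + 0 + 0 + 0 + 1 + 1 = 2 ≡ 0 (mod 2).
  s_4 = 0 + 0 + 1 + 0 + 1 + 0 + 1 + 1 = 4 ≡ 0 (mod 2).
s = (1, 1, 0, 0)^T — this equals column 12 of H (binary 1100), so error is at position 12.
Correct: flip bit 12 of r = 000110011000111 to get c = 000110011001111.


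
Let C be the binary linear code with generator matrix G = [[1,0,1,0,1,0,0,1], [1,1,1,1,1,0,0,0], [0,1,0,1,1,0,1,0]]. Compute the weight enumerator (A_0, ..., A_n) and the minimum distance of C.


Weight distribution: A_0 = 1, A_3 = 3, A_4 = 2, A_5 = 1, A_6 = 1. Minimum distance d = 3.

Enumerate all 2^3 = 8 messages m ∈ F_2^3.
For each, compute codeword c = mG in F_2^8, then tally its weight.
  m = 000 → c = 00000000, weight = 0.
  m = 100 → c = 10101001, weight = 4.
  m = 010 → c = 11111000, weight = 5.
  m = 110 → c = 01010001, weight = 3.
  m = 001 → c = 01011010, weight = 4.
  m = 101 → c = 11110011, weight = 6.
  m = 011 → c = 10100010, weight = 3.
  m = 111 → c = 00001011, weight = 3.
Tally weights:
  weight 0: 1 codewords.
  weight 3: 3 codewords.
  weight 4: 2 codewords.
  weight 5: 1 codewords.
  weight 6: 1 codewords.
Minimum distance d = smallest w > 0 with A_w > 0 = 3.
Sanity: Σ A_w = 8 = 2^3 = 8 ✓.


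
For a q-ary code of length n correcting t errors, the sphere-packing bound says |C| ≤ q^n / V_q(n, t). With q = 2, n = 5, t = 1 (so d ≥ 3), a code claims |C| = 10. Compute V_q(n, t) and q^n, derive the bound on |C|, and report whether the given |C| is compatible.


V_q(n, t) = 6, q^n = 32, Hamming bound = 5, |C| = 10 > bound (violated).

Step 1: Compute V_q(n, t) = Σ_{j=0}^1 C(n, j) (q−1)^j.
  j = 0: C(5,0)·(1)^0 = 1·1 = 1.
  j = 1: C(5,1)·(1)^1 = 5·1 = 5.
  V_q(n, t) = 1 + 5 = 6.
Step 2: q^n = 2^5 = 32.
Step 3: Hamming bound ⌊q^n / V_q(n,t)⌋ = ⌊32/6⌋ = 5.
Step 4: Compare |C| = 10 to 5: violated.
The claimed |C| lies above the Hamming bound, so no 2-ary code of length 5 with d ≥ 3 can have 10 codewords.


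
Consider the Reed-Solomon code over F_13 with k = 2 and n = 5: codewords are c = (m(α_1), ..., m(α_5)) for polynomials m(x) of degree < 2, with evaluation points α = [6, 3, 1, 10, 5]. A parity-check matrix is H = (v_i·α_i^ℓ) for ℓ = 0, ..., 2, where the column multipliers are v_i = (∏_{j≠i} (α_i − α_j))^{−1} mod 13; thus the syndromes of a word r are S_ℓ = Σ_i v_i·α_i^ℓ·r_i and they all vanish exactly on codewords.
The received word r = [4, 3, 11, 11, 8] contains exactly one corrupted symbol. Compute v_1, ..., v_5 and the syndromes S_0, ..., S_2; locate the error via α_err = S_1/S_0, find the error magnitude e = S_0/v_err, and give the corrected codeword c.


S = (3, 4, 1), error at position 4, error magnitude e = 10, c = [4, 3, 11, 1, 8].

Step 1: column multipliers v_i = (∏_{j≠i}(α_i − α_j))^{−1} mod 13.
  i = 1 (α = 6): (6−3)(6−1)(6−10)(6−5) = 3·5·(−4)·1 = −60 ≡ 5, so v_1 = 5^{−1} = 8 (mod 13).
  i = 2 (α = 3): (3−6)(3−1)(3−10)(3−5) = (−3)·2·(−7)·(−2) = −84 ≡ 7, so v_2 = 7^{−1} = 2 (mod 13).
  i = 3 (α = 1): (1−6)(1−3)(1−10)(1−5) = (−5)·(−2)·(−9)·(−4) = 360 ≡ 9, so v_3 = 9^{−1} = 3 (mod 13).
  i = 4 (α = 10): (10−6)(10−3)(10−1)(10−5) = 4·7·9·5 = 1260 ≡ 12, so v_4 = 12^{−1} = 12 (mod 13).
  i = 5 (α = 5): (5−6)(5−3)(5−1)(5−10) = (−1)·2·4·(−5) = 40 ≡ 1, so v_5 = 1^{−1} = 1 (mod 13).
  v = [8, 2, 3, 12, 1].
Step 2: syndromes of r = [4, 3, 11, 11, 8] (all sums mod 13).
  S_0 = Σ v_i r_i = 8·4 + 2·3 + 3·11 + 12·11 + 1·8 = 211 ≡ 3.
  S_1 = Σ v_i α_i r_i = 8·6·4 + 2·3·3 + 3·1·11 + 12·10·11 + 1·5·8 = 1603 ≡ 4.
  α_i^2 mod 13 = [10, 9, 1, 9, 12].
  S_2 = Σ v_i α_i^2 r_i = 8·10·4 + 2·9·3 + 3·1·11 + 12·9·11 + 1·12·8 = 1691 ≡ 1.
  S = (3, 4, 1) ≠ 0, so r is not a codeword (an error is present).
Step 3: locate the error. For a single error e at position i, S_ℓ = v_i·e·α_i^ℓ, so α_err = S_1/S_0.
  S_0^{−1} = 3^{−1} = 9 (mod 13), so α_err = 4·9 = 36 ≡ 10 = α_4. Error position i = 4.
  Consistency check: S_2/S_1 = 1·10 = 10 ≡ 10 = α_err ✓ (single-error assumption holds).
Step 4: error magnitude e = S_0/v_4 = S_0·∏_{j≠4}(α_4 − α_j) = 3·12 = 36 ≡ 10 (mod 13).
Step 5: correct position 4: c_4 = r_4 − e = 11 − 10 ≡ 1 (mod 13). Hence c = [4, 3, 11, 1, 8].
  Check: interpolating c through the α_i gives m(x) = 2 + 9·x (degree < 2) with m(α_i) = c_i for every i, so c is indeed a codeword.


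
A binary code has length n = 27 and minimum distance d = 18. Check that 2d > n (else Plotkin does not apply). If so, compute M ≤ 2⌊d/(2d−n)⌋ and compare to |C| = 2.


Plotkin bound M ≤ 4; given |C| = 2 ≤ bound (satisfied).

Check applicability: 2d = 36, n = 27.
2d − n = 9 > 0, so Plotkin applies.
Compute d/(2d−n) = 18/9 ≈ 2.0000.
⌊d/(2d−n)⌋ = 2.
Plotkin bound: M ≤ 2·2 = 4.
Given |C| = 2, check: satisfied.
This |C| is below the Plotkin bound.


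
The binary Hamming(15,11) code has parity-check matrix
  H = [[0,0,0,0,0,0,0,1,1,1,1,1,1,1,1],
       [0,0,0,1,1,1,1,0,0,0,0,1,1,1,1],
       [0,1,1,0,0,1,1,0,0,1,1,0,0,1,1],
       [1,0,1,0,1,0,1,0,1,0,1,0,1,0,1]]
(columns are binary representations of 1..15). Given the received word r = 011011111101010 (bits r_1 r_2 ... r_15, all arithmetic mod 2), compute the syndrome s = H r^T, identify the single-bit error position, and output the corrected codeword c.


s = (1, 1, 0, 0)^T, error position = 12, corrected codeword c = 011011111100010

Compute s = H r^T mod 2 one row at a time:
  s_1 = 1 + 1 + 1 + 0 + 1 + 0 + 1 + 0 = 5 ≡ 1 (mod 2).
  s_2 = 0 + 1 + 1 + 1 + 1 + 0 + 1 + 0 = 5 ≡ 1 (mod 2).
  s_3 = 1 + 1 + 1 + 1 + 1 + 0 + 1 + 0 = 6 ≡ 0 (mod 2).
  s_4 = 0 + 1 + 1 + 1 + 1 + 0 + 0 + 0 = 4 ≡ 0 (mod 2).
s = (1, 1, 0, 0)^T — this equals column 12 of H (binary 1100), so error is at position 12.
Correct: flip bit 12 of r = 011011111101010 to get c = 011011111100010.


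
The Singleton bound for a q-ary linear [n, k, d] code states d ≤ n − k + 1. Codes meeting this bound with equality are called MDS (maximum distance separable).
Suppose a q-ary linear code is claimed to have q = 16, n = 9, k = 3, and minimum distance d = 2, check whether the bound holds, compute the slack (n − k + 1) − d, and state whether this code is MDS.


Singleton RHS = n − k + 1 = 7, slack = 5, bound satisfied, not MDS.

Singleton bound: d ≤ n − k + 1.
Here n = 9, k = 3, so n − k + 1 = 7.
Given d = 2, check d ≤ 7: YES.
Slack = (n − k + 1) − d = 5.
The code is NOT MDS (slack = 5 > 0).
Description: the claimed parameters are [9, 3, 2]_16; such a code would be non-MDS.


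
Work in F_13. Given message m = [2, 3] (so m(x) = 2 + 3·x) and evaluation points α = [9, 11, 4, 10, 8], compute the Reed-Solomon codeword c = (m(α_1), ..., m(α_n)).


c = [3, 9, 1, 6, 0]

Message polynomial: m(x) = 2 + 3·x (mod 13).
For each evaluation point α_i, compute m(α_i) mod 13:
  α_1 = 9: Horner steps 3 → 3, so m(9) = 3.
  α_2 = 11: Horner steps 3 → 9, so m(11) = 9.
  α_3 = 4: Horner steps 3 → 1, so m(4) = 1.
  α_4 = 10: Horner steps 3 → 6, so m(10) = 6.
  α_5 = 8: Horner steps 3 → 0, so m(8) = 0.
Codeword c = [3, 9, 1, 6, 0] ∈ F_13^5.


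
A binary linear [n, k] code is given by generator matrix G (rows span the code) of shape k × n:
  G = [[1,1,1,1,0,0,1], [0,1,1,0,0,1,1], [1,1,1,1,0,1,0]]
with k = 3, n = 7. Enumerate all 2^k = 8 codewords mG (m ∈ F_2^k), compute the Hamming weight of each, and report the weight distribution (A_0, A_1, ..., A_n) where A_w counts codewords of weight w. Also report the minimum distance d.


Weight distribution: A_0 = 1, A_2 = 2, A_3 = 2, A_4 = 1, A_5 = 2. Minimum distance d = 2.

Enumerate all 2^3 = 8 messages m ∈ F_2^3.
For each, compute codeword c = mG in F_2^7, then tally its weight.
  m = 000 → c = 0000000, weight = 0.
  m = 100 → c = 1111001, weight = 5.
  m = 010 → c = 0110011, weight = 4.
  m = 110 → c = 1001010, weight = 3.
  m = 001 → c = 1111010, weight = 5.
  m = 101 → c = 0000011, weight = 2.
  m = 011 → c = 1001001, weight = 3.
  m = 111 → c = 0110000, weight = 2.
Tally weights:
  weight 0: 1 codewords.
  weight 2: 2 codewords.
  weight 3: 2 codewords.
  weight 4: 1 codewords.
  weight 5: 2 codewords.
Minimum distance d = smallest w > 0 with A_w > 0 = 2.
Sanity: Σ A_w = 8 = 2^3 = 8 ✓.


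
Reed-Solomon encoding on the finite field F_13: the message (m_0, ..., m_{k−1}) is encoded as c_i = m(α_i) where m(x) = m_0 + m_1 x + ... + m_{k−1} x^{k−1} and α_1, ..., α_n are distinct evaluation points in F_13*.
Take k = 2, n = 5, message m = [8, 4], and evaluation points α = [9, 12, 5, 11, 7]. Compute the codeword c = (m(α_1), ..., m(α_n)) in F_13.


c = [5, 4, 2, 0, 10]

Message polynomial: m(x) = 8 + 4·x (mod 13).
For each evaluation point α_i, compute m(α_i) mod 13:
  α_1 = 9: Horner steps 4 → 5, so m(9) = 5.
  α_2 = 12: Horner steps 4 → 4, so m(12) = 4.
  α_3 = 5: Horner steps 4 → 2, so m(5) = 2.
  α_4 = 11: Horner steps 4 → 0, so m(11) = 0.
  α_5 = 7: Horner steps 4 → 10, so m(7) = 10.
Codeword c = [5, 4, 2, 0, 10] ∈ F_13^5.


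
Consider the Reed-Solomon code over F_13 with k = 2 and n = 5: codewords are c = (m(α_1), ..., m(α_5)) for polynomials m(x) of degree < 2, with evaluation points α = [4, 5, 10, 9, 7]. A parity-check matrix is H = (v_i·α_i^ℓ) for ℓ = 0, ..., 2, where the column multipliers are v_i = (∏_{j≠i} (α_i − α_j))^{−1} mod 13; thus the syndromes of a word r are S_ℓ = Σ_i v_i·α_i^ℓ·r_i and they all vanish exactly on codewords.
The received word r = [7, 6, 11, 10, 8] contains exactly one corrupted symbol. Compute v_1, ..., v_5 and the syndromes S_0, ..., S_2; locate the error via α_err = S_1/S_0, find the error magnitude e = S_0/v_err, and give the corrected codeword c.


S = (11, 5, 7), error at position 1, error magnitude e = 2, c = [5, 6, 11, 10, 8].

Step 1: column multipliers v_i = (∏_{j≠i}(α_i − α_j))^{−1} mod 13.
  i = 1 (α = 4): (4−5)(4−10)(4−9)(4−7) = (−1)·(−6)·(−5)·(−3) = 90 ≡ 12, so v_1 = 12^{−1} = 12 (mod 13).
  i = 2 (α = 5): (5−4)(5−10)(5−9)(5−7) = 1·(−5)·(−4)·(−2) = −40 ≡ 12, so v_2 = 12^{−1} = 12 (mod 13).
  i = 3 (α = 10): (10−4)(10−5)(10−9)(10−7) = 6·5·1·3 = 90 ≡ 12, so v_3 = 12^{−1} = 12 (mod 13).
  i = 4 (α = 9): (9−4)(9−5)(9−10)(9−7) = 5·4·(−1)·2 = −40 ≡ 12, so v_4 = 12^{−1} = 12 (mod 13).
  i = 5 (α = 7): (7−4)(7−5)(7−10)(7−9) = 3·2·(−3)·(−2) = 36 ≡ 10, so v_5 = 10^{−1} = 4 (mod 13).
  v = [12, 12, 12, 12, 4].
Step 2: syndromes of r = [7, 6, 11, 10, 8] (all sums mod 13).
  S_0 = Σ v_i r_i = 12·7 + 12·6 + 12·11 + 12·10 + 4·8 = 440 ≡ 11.
  S_1 = Σ v_i α_i r_i = 12·4·7 + 12·5·6 + 12·10·11 + 12·9·10 + 4·7·8 = 3320 ≡ 5.
  α_i^2 mod 13 = [3, 12, 9, 3, 10].
  S_2 = Σ v_i α_i^2 r_i = 12·3·7 + 12·12·6 + 12·9·11 + 12·3·10 + 4·10·8 = 2984 ≡ 7.
  S = (11, 5, 7) ≠ 0, so r is not a codeword (an error is present).
Step 3: locate the error. For a single error e at position i, S_ℓ = v_i·e·α_i^ℓ, so α_err = S_1/S_0.
  S_0^{−1} = 11^{−1} = 6 (mod 13), so α_err = 5·6 = 30 ≡ 4 = α_1. Error position i = 1.
  Consistency check: S_2/S_1 = 7·8 = 56 ≡ 4 = α_err ✓ (single-error assumption holds).
Step 4: error magnitude e = S_0/v_1 = S_0·∏_{j≠1}(α_1 − α_j) = 11·12 = 132 ≡ 2 (mod 13).
Step 5: correct position 1: c_1 = r_1 − e = 7 − 2 ≡ 5 (mod 13). Hence c = [5, 6, 11, 10, 8].
  Check: interpolating c through the α_i gives m(x) = 1 + 1·x (degree < 2) with m(α_i) = c_i for every i, so c is indeed a codeword.


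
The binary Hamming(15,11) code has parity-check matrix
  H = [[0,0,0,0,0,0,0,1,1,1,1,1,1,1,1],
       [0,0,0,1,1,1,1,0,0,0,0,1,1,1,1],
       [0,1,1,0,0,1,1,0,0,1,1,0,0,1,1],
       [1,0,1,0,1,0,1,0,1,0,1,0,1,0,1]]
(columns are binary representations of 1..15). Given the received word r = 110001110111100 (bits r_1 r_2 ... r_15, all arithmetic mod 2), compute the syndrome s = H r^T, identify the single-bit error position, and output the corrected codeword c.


s = (1, 0, 1, 0)^T, error position = 10, corrected codeword c = 110001110011100

Compute s = H r^T mod 2 one row at a time:
  s_1 = 1 + 0 + 1 + 1 + 1 + 1 + 0 + 0 = 5 ≡ 1 (mod 2).
  s_2 = 0 + 0 + 1 + 1 + 1 + 1 + 0 + 0 = 4 ≡ 0 (mod 2).
  s_3 = 1 + 0 + 1 + 1 + 1 + 1 + 0 + 0 = 5 ≡ 1 (mod 2).
  s_4 = 1 + 0 + 0 + 1 + 0 + 1 + 1 + 0 = 4 ≡ 0 (mod 2).
s = (1, 0, 1, 0)^T — this equals column 10 of H (binary 1010), so error is at position 10.
Correct: flip bit 10 of r = 110001110111100 to get c = 110001110011100.


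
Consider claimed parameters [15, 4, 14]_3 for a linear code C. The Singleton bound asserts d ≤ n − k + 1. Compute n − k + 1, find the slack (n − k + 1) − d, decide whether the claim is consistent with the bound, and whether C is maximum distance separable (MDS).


Singleton RHS = n − k + 1 = 12, slack = -2, bound violated (no such code; not MDS).

Singleton bound: d ≤ n − k + 1.
Here n = 15, k = 4, so n − k + 1 = 12.
Given d = 14, check d ≤ 12: NO.
Slack = (n − k + 1) − d = -2.
The slack is negative: d = 14 exceeds n − k + 1 = 12 by 2, so the Singleton bound is violated and no linear [15, 4, 14]_3 code can exist. In particular it is not MDS (MDS requires d = n − k + 1 exactly).
Description: the claimed parameters are [15, 4, 14]_3; such a code would be impossible (violates the Singleton bound).
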